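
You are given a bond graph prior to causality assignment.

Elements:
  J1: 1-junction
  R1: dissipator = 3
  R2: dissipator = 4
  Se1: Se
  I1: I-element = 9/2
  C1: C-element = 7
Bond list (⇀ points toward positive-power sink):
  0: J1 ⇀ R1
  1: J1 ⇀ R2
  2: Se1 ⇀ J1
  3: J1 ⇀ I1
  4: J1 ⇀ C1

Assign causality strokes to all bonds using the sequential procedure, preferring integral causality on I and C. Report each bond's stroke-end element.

bond 0 stroke→J1
bond 1 stroke→J1
bond 2 stroke→J1
bond 3 stroke→I1
bond 4 stroke→J1

b2 stroke at J1  (Se1: effort source, stroke at far end)
b3 stroke at I1  (I1: I, integral causality)
b0 stroke at J1  (J1 flow already set via bond 3)
b1 stroke at J1  (common-f at J1 fixed by 3)
b4 stroke at J1  (common-f at J1 fixed by 3)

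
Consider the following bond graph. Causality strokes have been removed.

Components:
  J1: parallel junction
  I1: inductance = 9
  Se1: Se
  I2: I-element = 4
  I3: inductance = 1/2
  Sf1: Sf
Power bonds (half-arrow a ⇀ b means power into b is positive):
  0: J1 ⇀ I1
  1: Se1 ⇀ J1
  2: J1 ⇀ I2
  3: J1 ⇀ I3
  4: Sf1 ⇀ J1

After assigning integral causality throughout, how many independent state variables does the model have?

3  (I1, I2, I3 all integral)

β1 |J1  (Se1 fixes effort; stroke away)
β4 |Sf1  (Sf1: flow source, stroke at near end)
β0 |I1  (J1: bond 1 brought effort, rest push out)
β2 |I2  (J1: bond 1 brought effort, rest push out)
β3 |I3  (J1 effort already set via bond 1)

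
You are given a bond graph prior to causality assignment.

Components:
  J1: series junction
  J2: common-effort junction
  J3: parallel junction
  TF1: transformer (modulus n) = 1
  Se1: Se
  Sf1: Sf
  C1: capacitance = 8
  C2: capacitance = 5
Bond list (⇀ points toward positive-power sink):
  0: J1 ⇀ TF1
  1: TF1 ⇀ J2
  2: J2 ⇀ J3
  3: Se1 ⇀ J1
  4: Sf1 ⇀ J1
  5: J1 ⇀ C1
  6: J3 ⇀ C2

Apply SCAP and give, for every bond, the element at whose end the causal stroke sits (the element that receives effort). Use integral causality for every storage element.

#0 |J1
#1 |TF1
#2 |J2
#3 |J1
#4 |Sf1
#5 |J1
#6 |J3

β3 stroke at J1  (Se1 fixes effort; stroke away)
β4 stroke at Sf1  (Sf1 fixes flow; stroke at Sf1)
β0 stroke at J1  (1-jn J1 has f-setter on 4)
β5 stroke at J1  (1-jn J1 has f-setter on 4)
β1 stroke at TF1  (TF1 one-in-one-out from 0)
β2 stroke at J2  (J2 needs exactly one e-in)
β6 stroke at J3  (J3 needs exactly one e-in)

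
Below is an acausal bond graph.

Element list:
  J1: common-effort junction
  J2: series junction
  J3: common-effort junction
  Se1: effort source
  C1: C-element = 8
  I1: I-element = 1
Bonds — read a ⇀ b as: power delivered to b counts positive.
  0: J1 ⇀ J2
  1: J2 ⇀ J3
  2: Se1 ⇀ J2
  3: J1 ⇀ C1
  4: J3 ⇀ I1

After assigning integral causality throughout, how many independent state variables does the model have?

β2 →J2  (Se1 (Se) sets effort on bond)
β3 →J1  (prefer integral on C1)
β0 →J2  (common-e at J1 fixed by 3)
β1 →J3  (only one flow-in slot at J2)
β4 →I1  (common-e at J3 fixed by 1)

2  (C1, I1 all integral)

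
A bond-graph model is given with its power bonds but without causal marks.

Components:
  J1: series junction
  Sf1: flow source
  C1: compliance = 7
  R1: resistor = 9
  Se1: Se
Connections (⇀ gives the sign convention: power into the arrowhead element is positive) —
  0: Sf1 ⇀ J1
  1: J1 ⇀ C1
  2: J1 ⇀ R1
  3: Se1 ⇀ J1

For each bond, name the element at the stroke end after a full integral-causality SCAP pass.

β0 →Sf1
β1 →J1
β2 →J1
β3 →J1

β0 stroke→Sf1  (Sf1: flow source, stroke at near end)
β3 stroke→J1  (Se1 (Se) sets effort on bond)
β1 stroke→J1  (1-jn J1 has f-setter on 0)
β2 stroke→J1  (common-f at J1 fixed by 0)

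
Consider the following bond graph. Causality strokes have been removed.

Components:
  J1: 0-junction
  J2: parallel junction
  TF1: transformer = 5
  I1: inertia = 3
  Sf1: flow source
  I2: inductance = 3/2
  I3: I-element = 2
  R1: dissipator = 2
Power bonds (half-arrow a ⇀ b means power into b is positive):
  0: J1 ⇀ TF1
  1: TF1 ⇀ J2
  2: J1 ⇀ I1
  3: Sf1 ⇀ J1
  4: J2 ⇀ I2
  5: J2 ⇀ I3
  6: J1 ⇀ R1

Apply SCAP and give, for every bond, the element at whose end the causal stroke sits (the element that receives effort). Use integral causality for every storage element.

bond 0 stroke→TF1
bond 1 stroke→J2
bond 2 stroke→I1
bond 3 stroke→Sf1
bond 4 stroke→I2
bond 5 stroke→I3
bond 6 stroke→J1

b3 →Sf1  (Sf1 fixes flow; stroke at Sf1)
b2 →I1  (I1: I, integral causality)
b4 →I2  (I2 integral (f out))
b5 →I3  (I3: I, integral causality)
b1 →J2  (only one effort-in slot at J2)
b0 →TF1  (TF1 one-in-one-out from 1)
b6 →J1  (closing 0-jn rule on J1)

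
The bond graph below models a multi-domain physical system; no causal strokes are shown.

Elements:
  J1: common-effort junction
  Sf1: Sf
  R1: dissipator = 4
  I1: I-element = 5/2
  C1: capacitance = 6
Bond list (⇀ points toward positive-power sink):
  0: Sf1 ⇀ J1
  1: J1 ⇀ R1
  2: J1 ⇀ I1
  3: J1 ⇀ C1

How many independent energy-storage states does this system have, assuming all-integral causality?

2  (C1, I1 all integral)

b0 stroke→Sf1  (Sf1: flow source, stroke at near end)
b2 stroke→I1  (I1 outputs flow p/I1)
b3 stroke→J1  (C1: C, integral causality)
b1 stroke→R1  (J1: bond 3 brought effort, rest push out)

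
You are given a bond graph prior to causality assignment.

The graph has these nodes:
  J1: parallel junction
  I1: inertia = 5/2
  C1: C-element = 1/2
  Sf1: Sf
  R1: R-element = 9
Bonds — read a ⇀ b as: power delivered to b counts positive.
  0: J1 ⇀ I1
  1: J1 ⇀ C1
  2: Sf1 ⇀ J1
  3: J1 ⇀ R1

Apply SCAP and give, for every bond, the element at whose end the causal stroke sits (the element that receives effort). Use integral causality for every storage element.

bond 0 stroke at I1
bond 1 stroke at J1
bond 2 stroke at Sf1
bond 3 stroke at R1

#2 |Sf1  (Sf1 fixes flow; stroke at Sf1)
#0 |I1  (I1: I, integral causality)
#1 |J1  (prefer integral on C1)
#3 |R1  (common-e at J1 fixed by 1)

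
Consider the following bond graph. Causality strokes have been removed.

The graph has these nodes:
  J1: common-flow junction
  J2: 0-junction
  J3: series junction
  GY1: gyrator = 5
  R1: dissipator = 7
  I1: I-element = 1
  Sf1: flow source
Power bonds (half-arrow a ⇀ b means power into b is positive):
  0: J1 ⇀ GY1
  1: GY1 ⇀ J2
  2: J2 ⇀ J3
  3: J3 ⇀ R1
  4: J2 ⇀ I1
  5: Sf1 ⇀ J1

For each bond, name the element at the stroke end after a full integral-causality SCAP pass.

β0 stroke→J1
β1 stroke→J2
β2 stroke→J3
β3 stroke→R1
β4 stroke→I1
β5 stroke→Sf1

bond 5 stroke→Sf1  (Sf1 (Sf) sets flow on bond)
bond 0 stroke→J1  (J1: bond 5 brought flow, rest push out)
bond 1 stroke→J2  (GY GY1: same side as bond 0)
bond 2 stroke→J3  (J2 effort already set via bond 1)
bond 4 stroke→I1  (J2: bond 1 brought effort, rest push out)
bond 3 stroke→R1  (closing 1-jn rule on J3)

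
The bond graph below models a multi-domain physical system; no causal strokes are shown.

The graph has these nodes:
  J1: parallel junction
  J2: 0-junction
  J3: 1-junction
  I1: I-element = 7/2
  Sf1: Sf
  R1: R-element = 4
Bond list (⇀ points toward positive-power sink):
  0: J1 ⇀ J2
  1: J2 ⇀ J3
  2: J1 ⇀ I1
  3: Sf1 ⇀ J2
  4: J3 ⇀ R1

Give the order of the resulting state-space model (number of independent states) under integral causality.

#3 stroke at Sf1  (source Sf1 imposes f)
#2 stroke at I1  (prefer integral on I1)
#0 stroke at J1  (only one effort-in slot at J1)
#1 stroke at J2  (J2 needs exactly one e-in)
#4 stroke at J3  (J3: bond 1 brought flow, rest push out)

1  (I1 all integral)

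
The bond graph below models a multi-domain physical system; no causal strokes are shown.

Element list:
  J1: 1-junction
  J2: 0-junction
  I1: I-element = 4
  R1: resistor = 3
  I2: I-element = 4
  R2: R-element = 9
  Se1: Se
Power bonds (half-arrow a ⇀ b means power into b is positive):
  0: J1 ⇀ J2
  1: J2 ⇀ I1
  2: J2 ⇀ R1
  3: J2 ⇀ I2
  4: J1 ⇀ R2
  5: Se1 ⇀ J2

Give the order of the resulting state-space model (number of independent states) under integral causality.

2  (I1, I2 all integral)

#5 |J2  (source Se1 imposes e)
#0 |J1  (0-jn J2 has e-setter on 5)
#1 |I1  (J2: bond 5 brought effort, rest push out)
#2 |R1  (0-jn J2 has e-setter on 5)
#3 |I2  (0-jn J2 has e-setter on 5)
#4 |R2  (only one flow-in slot at J1)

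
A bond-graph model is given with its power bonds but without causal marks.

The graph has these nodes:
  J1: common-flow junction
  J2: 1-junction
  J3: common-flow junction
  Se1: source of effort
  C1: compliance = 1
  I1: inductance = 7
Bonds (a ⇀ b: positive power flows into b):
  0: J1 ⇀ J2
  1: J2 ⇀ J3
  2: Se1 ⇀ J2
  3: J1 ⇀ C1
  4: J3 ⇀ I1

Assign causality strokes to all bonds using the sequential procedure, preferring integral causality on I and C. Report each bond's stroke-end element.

bond 0 stroke→J2
bond 1 stroke→J3
bond 2 stroke→J2
bond 3 stroke→J1
bond 4 stroke→I1

β2 →J2  (Se1: effort source, stroke at far end)
β3 →J1  (C1: C, integral causality)
β0 →J2  (only one flow-in slot at J1)
β1 →J3  (closing 1-jn rule on J2)
β4 →I1  (J3 needs exactly one f-in)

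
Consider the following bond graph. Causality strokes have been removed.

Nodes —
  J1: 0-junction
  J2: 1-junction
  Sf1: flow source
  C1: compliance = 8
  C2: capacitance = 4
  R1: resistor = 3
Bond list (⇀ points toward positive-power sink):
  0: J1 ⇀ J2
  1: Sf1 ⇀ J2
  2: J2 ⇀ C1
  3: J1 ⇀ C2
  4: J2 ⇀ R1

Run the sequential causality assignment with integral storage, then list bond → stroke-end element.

#1 stroke→Sf1  (source Sf1 imposes f)
#0 stroke→J2  (1-jn J2 has f-setter on 1)
#2 stroke→J2  (1-jn J2 has f-setter on 1)
#4 stroke→J2  (1-jn J2 has f-setter on 1)
#3 stroke→J1  (only one effort-in slot at J1)

#0 stroke at J2
#1 stroke at Sf1
#2 stroke at J2
#3 stroke at J1
#4 stroke at J2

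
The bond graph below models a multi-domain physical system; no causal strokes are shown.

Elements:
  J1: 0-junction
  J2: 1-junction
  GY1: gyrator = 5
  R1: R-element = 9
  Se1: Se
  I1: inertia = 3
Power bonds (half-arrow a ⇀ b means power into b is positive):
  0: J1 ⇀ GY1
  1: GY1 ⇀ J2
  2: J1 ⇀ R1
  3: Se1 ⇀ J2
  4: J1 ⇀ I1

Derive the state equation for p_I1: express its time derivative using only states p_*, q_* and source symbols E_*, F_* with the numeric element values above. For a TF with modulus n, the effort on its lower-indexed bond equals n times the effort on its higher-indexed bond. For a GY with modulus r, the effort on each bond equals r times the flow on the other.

dp_I1/dt = 9*E_Se1/5 - 3*p_I1

β3 |J2  (Se1: effort source, stroke at far end)
β1 |GY1  (only one flow-in slot at J2)
β0 |GY1  (GY1: gyrator matches bond 1)
β4 |I1  (prefer integral on I1)
β2 |J1  (closing 0-jn rule on J1)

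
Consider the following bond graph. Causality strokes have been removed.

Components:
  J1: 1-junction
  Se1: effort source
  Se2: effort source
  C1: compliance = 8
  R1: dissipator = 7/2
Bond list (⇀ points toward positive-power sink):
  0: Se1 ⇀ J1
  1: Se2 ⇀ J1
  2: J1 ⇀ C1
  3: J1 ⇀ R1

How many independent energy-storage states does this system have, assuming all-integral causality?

β0 stroke at J1  (Se1 fixes effort; stroke away)
β1 stroke at J1  (Se2 fixes effort; stroke away)
β2 stroke at J1  (C1 outputs effort q/C1)
β3 stroke at R1  (J1 needs exactly one f-in)

1  (C1 all integral)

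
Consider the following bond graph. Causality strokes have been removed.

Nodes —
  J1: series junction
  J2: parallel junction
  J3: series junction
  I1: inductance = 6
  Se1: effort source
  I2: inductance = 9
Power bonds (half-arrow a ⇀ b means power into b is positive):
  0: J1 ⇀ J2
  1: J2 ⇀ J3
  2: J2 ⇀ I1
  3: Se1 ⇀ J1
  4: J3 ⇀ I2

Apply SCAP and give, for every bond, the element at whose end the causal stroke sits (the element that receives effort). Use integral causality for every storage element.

β0 stroke at J2
β1 stroke at J3
β2 stroke at I1
β3 stroke at J1
β4 stroke at I2

b3 stroke→J1  (Se1: effort source, stroke at far end)
b0 stroke→J2  (J1: last free bond brings flow in)
b1 stroke→J3  (J2: bond 0 brought effort, rest push out)
b2 stroke→I1  (J2: bond 0 brought effort, rest push out)
b4 stroke→I2  (closing 1-jn rule on J3)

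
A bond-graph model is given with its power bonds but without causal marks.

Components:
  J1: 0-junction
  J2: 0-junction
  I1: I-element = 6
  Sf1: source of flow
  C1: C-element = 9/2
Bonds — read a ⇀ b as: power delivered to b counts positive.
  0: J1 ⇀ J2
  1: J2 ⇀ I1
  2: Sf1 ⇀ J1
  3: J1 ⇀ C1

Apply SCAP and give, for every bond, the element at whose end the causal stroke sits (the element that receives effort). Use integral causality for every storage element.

#2 |Sf1  (Sf1: flow source, stroke at near end)
#1 |I1  (prefer integral on I1)
#0 |J2  (J2: last free bond brings effort in)
#3 |J1  (J1: last free bond brings effort in)

b0 stroke at J2
b1 stroke at I1
b2 stroke at Sf1
b3 stroke at J1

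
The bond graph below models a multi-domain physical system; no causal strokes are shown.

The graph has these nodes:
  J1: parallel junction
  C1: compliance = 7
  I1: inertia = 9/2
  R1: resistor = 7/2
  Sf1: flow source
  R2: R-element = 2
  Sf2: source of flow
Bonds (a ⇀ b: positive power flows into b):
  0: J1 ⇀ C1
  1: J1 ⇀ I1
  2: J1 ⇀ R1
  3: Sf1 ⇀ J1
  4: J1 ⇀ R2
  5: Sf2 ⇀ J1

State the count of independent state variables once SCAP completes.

2  (C1, I1 all integral)

β3 →Sf1  (Sf1: flow source, stroke at near end)
β5 →Sf2  (Sf2 (Sf) sets flow on bond)
β0 →J1  (C1 integral (e out))
β1 →I1  (J1: bond 0 brought effort, rest push out)
β2 →R1  (J1: bond 0 brought effort, rest push out)
β4 →R2  (J1: bond 0 brought effort, rest push out)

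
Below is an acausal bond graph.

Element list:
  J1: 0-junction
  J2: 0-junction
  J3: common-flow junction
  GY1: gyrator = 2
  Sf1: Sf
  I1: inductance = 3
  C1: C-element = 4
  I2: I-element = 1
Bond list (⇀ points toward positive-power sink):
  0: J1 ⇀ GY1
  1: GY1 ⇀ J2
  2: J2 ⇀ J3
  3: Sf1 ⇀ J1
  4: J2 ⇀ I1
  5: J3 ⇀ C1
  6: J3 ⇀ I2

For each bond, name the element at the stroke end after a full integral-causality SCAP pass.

β3 →Sf1  (source Sf1 imposes f)
β0 →J1  (J1: last free bond brings effort in)
β1 →J2  (through GY1, causality inverts; strokes same side of GY1)
β2 →J3  (J2 effort already set via bond 1)
β4 →I1  (0-jn J2 has e-setter on 1)
β5 →J3  (prefer integral on C1)
β6 →I2  (closing 1-jn rule on J3)

b0 |J1
b1 |J2
b2 |J3
b3 |Sf1
b4 |I1
b5 |J3
b6 |I2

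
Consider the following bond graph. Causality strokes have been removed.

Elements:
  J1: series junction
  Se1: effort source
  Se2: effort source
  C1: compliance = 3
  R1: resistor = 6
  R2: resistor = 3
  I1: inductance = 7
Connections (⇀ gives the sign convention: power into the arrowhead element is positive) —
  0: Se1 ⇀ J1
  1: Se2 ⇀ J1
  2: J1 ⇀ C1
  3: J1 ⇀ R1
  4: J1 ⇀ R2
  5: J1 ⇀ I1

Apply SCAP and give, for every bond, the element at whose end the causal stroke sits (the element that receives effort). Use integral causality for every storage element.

b0 →J1
b1 →J1
b2 →J1
b3 →J1
b4 →J1
b5 →I1

bond 0 |J1  (Se1 fixes effort; stroke away)
bond 1 |J1  (Se2 (Se) sets effort on bond)
bond 2 |J1  (prefer integral on C1)
bond 5 |I1  (I1 integral (f out))
bond 3 |J1  (common-f at J1 fixed by 5)
bond 4 |J1  (J1 flow already set via bond 5)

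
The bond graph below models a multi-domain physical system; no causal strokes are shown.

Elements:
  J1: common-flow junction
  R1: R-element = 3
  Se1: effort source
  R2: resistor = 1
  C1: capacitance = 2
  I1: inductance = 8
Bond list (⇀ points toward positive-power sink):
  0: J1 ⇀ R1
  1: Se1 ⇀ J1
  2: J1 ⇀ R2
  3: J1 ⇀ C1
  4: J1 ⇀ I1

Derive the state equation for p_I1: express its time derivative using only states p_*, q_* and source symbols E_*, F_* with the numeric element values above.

#1 stroke at J1  (Se1: effort source, stroke at far end)
#3 stroke at J1  (C1: C, integral causality)
#4 stroke at I1  (prefer integral on I1)
#0 stroke at J1  (common-f at J1 fixed by 4)
#2 stroke at J1  (common-f at J1 fixed by 4)

dp_I1/dt = E_Se1 - p_I1/2 - q_C1/2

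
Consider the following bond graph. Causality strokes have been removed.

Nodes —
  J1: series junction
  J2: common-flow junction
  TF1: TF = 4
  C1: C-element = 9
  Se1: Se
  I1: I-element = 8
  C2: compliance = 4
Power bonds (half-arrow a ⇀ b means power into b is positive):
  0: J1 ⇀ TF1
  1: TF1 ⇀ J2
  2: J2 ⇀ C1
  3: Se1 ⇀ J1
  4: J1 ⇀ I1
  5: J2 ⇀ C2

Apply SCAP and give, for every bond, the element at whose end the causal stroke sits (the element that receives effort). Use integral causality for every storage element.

bond 0 stroke at J1
bond 1 stroke at TF1
bond 2 stroke at J2
bond 3 stroke at J1
bond 4 stroke at I1
bond 5 stroke at J2

β3 stroke at J1  (source Se1 imposes e)
β2 stroke at J2  (C1 integral (e out))
β4 stroke at I1  (I1 integral (f out))
β0 stroke at J1  (J1 flow already set via bond 4)
β1 stroke at TF1  (TF1: transformer flips bond 0)
β5 stroke at J2  (J2: bond 1 brought flow, rest push out)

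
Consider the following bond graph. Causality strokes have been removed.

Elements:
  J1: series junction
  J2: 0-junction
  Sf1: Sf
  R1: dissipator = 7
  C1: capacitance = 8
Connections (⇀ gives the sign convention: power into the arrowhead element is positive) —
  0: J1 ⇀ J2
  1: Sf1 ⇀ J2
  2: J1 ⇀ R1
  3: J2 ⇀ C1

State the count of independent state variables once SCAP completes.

b1 stroke→Sf1  (source Sf1 imposes f)
b3 stroke→J2  (C1 outputs effort q/C1)
b0 stroke→J1  (J2 effort already set via bond 3)
b2 stroke→R1  (only one flow-in slot at J1)

1  (C1 all integral)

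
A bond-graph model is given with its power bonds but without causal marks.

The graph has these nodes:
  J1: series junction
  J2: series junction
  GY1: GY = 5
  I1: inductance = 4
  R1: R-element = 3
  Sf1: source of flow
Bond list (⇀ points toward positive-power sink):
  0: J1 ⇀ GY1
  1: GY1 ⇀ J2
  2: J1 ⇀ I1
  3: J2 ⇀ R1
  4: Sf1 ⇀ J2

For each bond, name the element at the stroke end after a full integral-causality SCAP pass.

bond 0 |J1
bond 1 |J2
bond 2 |I1
bond 3 |J2
bond 4 |Sf1

b4 stroke→Sf1  (Sf1: flow source, stroke at near end)
b1 stroke→J2  (J2 flow already set via bond 4)
b3 stroke→J2  (common-f at J2 fixed by 4)
b0 stroke→J1  (GY GY1: same side as bond 1)
b2 stroke→I1  (J1: last free bond brings flow in)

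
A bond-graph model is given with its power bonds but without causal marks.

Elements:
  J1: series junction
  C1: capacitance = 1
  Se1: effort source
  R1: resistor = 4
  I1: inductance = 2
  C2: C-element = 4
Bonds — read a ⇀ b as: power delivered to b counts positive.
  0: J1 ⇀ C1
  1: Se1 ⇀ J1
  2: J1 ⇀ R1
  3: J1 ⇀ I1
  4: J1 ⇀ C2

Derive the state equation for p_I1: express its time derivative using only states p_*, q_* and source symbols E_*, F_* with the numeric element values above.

b1 →J1  (Se1 (Se) sets effort on bond)
b0 →J1  (prefer integral on C1)
b3 →I1  (I1 integral (f out))
b2 →J1  (J1 flow already set via bond 3)
b4 →J1  (1-jn J1 has f-setter on 3)

dp_I1/dt = E_Se1 - 2*p_I1 - q_C1 - q_C2/4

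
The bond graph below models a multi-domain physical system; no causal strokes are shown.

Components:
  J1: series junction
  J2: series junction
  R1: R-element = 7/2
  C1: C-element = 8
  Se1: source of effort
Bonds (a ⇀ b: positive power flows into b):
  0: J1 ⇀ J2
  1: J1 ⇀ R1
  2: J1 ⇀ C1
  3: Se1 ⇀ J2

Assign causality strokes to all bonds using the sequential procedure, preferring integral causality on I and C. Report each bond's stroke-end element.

β0 stroke at J1
β1 stroke at R1
β2 stroke at J1
β3 stroke at J2

β3 stroke at J2  (source Se1 imposes e)
β0 stroke at J1  (J2 needs exactly one f-in)
β2 stroke at J1  (C1: C, integral causality)
β1 stroke at R1  (closing 1-jn rule on J1)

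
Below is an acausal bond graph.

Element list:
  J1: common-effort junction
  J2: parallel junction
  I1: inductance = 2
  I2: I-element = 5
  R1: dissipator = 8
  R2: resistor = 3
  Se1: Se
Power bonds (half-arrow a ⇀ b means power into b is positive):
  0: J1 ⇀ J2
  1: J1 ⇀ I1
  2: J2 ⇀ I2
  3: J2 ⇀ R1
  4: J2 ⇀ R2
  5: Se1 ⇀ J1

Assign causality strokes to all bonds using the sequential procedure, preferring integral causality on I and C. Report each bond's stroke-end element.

bond 0 stroke→J2
bond 1 stroke→I1
bond 2 stroke→I2
bond 3 stroke→R1
bond 4 stroke→R2
bond 5 stroke→J1

bond 5 stroke→J1  (source Se1 imposes e)
bond 0 stroke→J2  (J1 effort already set via bond 5)
bond 1 stroke→I1  (common-e at J1 fixed by 5)
bond 2 stroke→I2  (common-e at J2 fixed by 0)
bond 3 stroke→R1  (J2: bond 0 brought effort, rest push out)
bond 4 stroke→R2  (J2: bond 0 brought effort, rest push out)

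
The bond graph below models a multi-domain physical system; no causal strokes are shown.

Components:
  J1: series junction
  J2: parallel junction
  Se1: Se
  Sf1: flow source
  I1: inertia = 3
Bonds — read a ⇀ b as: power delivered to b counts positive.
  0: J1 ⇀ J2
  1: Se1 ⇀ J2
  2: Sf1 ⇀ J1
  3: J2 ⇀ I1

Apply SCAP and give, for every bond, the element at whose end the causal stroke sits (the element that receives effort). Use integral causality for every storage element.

β1 stroke at J2  (source Se1 imposes e)
β2 stroke at Sf1  (Sf1 (Sf) sets flow on bond)
β0 stroke at J1  (J1 flow already set via bond 2)
β3 stroke at I1  (common-e at J2 fixed by 1)

bond 0 stroke at J1
bond 1 stroke at J2
bond 2 stroke at Sf1
bond 3 stroke at I1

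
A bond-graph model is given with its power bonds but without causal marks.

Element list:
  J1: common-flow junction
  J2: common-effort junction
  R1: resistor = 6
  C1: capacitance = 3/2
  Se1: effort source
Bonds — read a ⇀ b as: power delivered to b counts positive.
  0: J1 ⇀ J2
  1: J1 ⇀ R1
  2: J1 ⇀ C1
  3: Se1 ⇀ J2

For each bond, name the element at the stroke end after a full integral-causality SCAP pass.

#0 →J1
#1 →R1
#2 →J1
#3 →J2

β3 |J2  (Se1: effort source, stroke at far end)
β0 |J1  (0-jn J2 has e-setter on 3)
β2 |J1  (C1 outputs effort q/C1)
β1 |R1  (J1: last free bond brings flow in)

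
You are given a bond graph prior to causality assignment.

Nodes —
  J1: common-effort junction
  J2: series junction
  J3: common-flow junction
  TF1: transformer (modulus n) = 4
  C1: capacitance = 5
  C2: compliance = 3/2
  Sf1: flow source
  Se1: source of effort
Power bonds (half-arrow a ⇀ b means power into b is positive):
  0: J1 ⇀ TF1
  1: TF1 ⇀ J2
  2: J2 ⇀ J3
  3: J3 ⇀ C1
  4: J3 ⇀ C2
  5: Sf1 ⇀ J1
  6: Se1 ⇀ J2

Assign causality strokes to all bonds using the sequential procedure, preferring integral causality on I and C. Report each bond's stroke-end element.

bond 0 stroke→J1
bond 1 stroke→TF1
bond 2 stroke→J2
bond 3 stroke→J3
bond 4 stroke→J3
bond 5 stroke→Sf1
bond 6 stroke→J2

bond 5 stroke→Sf1  (source Sf1 imposes f)
bond 6 stroke→J2  (Se1 fixes effort; stroke away)
bond 0 stroke→J1  (J1: last free bond brings effort in)
bond 1 stroke→TF1  (TF1 one-in-one-out from 0)
bond 2 stroke→J2  (common-f at J2 fixed by 1)
bond 3 stroke→J3  (J3 flow already set via bond 2)
bond 4 stroke→J3  (J3: bond 2 brought flow, rest push out)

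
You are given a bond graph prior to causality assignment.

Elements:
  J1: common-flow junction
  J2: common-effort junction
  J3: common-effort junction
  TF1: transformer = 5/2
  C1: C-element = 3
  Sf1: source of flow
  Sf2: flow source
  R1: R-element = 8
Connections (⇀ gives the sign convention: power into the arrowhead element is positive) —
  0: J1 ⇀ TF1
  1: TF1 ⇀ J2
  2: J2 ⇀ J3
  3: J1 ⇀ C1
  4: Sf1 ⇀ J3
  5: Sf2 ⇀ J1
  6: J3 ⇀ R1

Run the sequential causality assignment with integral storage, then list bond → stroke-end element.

β4 →Sf1  (Sf1: flow source, stroke at near end)
β5 →Sf2  (source Sf2 imposes f)
β0 →J1  (J1 flow already set via bond 5)
β3 →J1  (J1 flow already set via bond 5)
β1 →TF1  (TF1: transformer flips bond 0)
β2 →J2  (closing 0-jn rule on J2)
β6 →J3  (only one effort-in slot at J3)

#0 |J1
#1 |TF1
#2 |J2
#3 |J1
#4 |Sf1
#5 |Sf2
#6 |J3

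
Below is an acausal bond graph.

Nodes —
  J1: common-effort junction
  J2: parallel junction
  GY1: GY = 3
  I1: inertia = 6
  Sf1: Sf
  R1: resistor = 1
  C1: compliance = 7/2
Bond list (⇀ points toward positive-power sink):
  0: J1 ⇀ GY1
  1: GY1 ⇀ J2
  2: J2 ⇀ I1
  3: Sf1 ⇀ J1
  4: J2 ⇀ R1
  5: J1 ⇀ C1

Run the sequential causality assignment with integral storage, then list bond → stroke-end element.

β0 →GY1
β1 →GY1
β2 →I1
β3 →Sf1
β4 →J2
β5 →J1

bond 3 stroke at Sf1  (Sf1 (Sf) sets flow on bond)
bond 2 stroke at I1  (I1: I, integral causality)
bond 5 stroke at J1  (prefer integral on C1)
bond 0 stroke at GY1  (0-jn J1 has e-setter on 5)
bond 1 stroke at GY1  (GY1 both-in/both-out from 0)
bond 4 stroke at J2  (only one effort-in slot at J2)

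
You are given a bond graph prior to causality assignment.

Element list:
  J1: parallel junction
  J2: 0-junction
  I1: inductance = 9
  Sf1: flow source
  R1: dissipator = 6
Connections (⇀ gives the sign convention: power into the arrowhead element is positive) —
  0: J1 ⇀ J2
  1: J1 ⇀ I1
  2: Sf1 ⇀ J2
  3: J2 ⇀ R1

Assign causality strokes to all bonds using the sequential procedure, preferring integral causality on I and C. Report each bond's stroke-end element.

#2 stroke at Sf1  (Sf1: flow source, stroke at near end)
#1 stroke at I1  (I1: I, integral causality)
#0 stroke at J1  (closing 0-jn rule on J1)
#3 stroke at J2  (closing 0-jn rule on J2)

bond 0 →J1
bond 1 →I1
bond 2 →Sf1
bond 3 →J2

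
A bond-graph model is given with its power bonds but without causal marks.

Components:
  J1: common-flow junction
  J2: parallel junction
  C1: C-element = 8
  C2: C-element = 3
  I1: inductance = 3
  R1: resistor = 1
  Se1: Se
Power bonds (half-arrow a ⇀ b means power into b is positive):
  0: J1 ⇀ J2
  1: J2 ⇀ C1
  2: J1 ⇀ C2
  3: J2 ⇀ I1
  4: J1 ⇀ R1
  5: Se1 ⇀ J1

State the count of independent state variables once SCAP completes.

3  (C1, C2, I1 all integral)

β5 stroke at J1  (Se1: effort source, stroke at far end)
β1 stroke at J2  (C1: C, integral causality)
β0 stroke at J1  (0-jn J2 has e-setter on 1)
β3 stroke at I1  (J2: bond 1 brought effort, rest push out)
β2 stroke at J1  (prefer integral on C2)
β4 stroke at R1  (J1 needs exactly one f-in)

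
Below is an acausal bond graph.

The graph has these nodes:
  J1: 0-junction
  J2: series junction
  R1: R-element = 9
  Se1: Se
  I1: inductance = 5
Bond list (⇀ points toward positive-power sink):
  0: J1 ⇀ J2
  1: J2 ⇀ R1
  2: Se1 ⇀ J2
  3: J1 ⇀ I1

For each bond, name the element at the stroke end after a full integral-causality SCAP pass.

bond 0 stroke→J1
bond 1 stroke→J2
bond 2 stroke→J2
bond 3 stroke→I1

β2 stroke at J2  (Se1 (Se) sets effort on bond)
β3 stroke at I1  (I1 integral (f out))
β0 stroke at J1  (only one effort-in slot at J1)
β1 stroke at J2  (1-jn J2 has f-setter on 0)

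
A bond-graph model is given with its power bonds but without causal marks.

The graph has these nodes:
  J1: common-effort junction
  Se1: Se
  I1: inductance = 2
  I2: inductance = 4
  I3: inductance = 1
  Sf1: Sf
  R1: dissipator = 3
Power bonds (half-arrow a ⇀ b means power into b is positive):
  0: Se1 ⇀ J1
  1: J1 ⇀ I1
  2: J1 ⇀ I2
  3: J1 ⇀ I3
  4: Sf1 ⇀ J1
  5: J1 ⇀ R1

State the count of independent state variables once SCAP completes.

3  (I1, I2, I3 all integral)

β0 stroke→J1  (Se1 fixes effort; stroke away)
β4 stroke→Sf1  (Sf1: flow source, stroke at near end)
β1 stroke→I1  (common-e at J1 fixed by 0)
β2 stroke→I2  (J1 effort already set via bond 0)
β3 stroke→I3  (0-jn J1 has e-setter on 0)
β5 stroke→R1  (J1: bond 0 brought effort, rest push out)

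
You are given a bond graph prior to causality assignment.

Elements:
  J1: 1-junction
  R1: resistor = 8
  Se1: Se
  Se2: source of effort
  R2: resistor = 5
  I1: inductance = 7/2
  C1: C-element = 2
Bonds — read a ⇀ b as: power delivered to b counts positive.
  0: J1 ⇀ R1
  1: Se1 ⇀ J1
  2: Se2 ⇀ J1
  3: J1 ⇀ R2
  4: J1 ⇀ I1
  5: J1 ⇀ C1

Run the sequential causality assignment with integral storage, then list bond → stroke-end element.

β1 →J1  (source Se1 imposes e)
β2 →J1  (Se2 fixes effort; stroke away)
β4 →I1  (I1 outputs flow p/I1)
β0 →J1  (1-jn J1 has f-setter on 4)
β3 →J1  (J1: bond 4 brought flow, rest push out)
β5 →J1  (1-jn J1 has f-setter on 4)

b0 stroke at J1
b1 stroke at J1
b2 stroke at J1
b3 stroke at J1
b4 stroke at I1
b5 stroke at J1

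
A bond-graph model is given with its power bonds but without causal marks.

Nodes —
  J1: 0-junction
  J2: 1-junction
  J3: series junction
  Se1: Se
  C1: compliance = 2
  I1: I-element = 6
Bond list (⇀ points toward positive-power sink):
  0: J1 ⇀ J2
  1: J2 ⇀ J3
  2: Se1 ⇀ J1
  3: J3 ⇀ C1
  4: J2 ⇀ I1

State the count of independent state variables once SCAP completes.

bond 2 |J1  (Se1 fixes effort; stroke away)
bond 0 |J2  (J1 effort already set via bond 2)
bond 3 |J3  (C1: C, integral causality)
bond 1 |J2  (J3 needs exactly one f-in)
bond 4 |I1  (J2: last free bond brings flow in)

2  (C1, I1 all integral)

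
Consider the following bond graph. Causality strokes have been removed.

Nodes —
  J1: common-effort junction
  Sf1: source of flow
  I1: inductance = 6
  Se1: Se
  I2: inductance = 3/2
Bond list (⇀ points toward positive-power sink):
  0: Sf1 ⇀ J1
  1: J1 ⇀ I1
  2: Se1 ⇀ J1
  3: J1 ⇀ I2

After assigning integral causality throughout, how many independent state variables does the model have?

2  (I1, I2 all integral)

β0 stroke→Sf1  (Sf1 (Sf) sets flow on bond)
β2 stroke→J1  (source Se1 imposes e)
β1 stroke→I1  (common-e at J1 fixed by 2)
β3 stroke→I2  (J1 effort already set via bond 2)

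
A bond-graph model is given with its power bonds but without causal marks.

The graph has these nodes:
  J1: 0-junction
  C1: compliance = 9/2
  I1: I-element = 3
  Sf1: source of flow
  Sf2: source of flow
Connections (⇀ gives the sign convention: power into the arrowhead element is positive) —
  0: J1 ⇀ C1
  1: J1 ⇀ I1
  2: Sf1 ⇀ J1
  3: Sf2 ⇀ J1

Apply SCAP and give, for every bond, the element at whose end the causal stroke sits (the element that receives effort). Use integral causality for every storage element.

b0 |J1
b1 |I1
b2 |Sf1
b3 |Sf2

β2 stroke at Sf1  (Sf1 (Sf) sets flow on bond)
β3 stroke at Sf2  (Sf2: flow source, stroke at near end)
β0 stroke at J1  (C1: C, integral causality)
β1 stroke at I1  (0-jn J1 has e-setter on 0)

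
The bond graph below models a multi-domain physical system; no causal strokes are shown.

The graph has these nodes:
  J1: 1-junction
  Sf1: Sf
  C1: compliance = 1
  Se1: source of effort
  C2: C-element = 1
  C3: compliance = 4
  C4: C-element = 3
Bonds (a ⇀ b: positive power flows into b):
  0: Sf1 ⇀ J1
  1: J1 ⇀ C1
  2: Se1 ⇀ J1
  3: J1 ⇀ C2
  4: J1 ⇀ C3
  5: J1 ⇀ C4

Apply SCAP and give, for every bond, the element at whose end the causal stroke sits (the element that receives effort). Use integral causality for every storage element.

b0 →Sf1  (Sf1 (Sf) sets flow on bond)
b2 →J1  (Se1 fixes effort; stroke away)
b1 →J1  (J1: bond 0 brought flow, rest push out)
b3 →J1  (J1: bond 0 brought flow, rest push out)
b4 →J1  (common-f at J1 fixed by 0)
b5 →J1  (J1: bond 0 brought flow, rest push out)

b0 stroke at Sf1
b1 stroke at J1
b2 stroke at J1
b3 stroke at J1
b4 stroke at J1
b5 stroke at J1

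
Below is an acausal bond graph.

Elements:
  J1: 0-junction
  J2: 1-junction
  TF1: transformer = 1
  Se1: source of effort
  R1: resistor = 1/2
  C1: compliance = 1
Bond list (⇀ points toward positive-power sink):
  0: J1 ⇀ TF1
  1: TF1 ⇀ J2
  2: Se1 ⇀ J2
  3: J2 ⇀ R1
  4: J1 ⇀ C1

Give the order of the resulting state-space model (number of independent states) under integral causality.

β2 stroke→J2  (Se1 fixes effort; stroke away)
β4 stroke→J1  (C1 integral (e out))
β0 stroke→TF1  (J1 effort already set via bond 4)
β1 stroke→J2  (TF1 one-in-one-out from 0)
β3 stroke→R1  (J2 needs exactly one f-in)

1  (C1 all integral)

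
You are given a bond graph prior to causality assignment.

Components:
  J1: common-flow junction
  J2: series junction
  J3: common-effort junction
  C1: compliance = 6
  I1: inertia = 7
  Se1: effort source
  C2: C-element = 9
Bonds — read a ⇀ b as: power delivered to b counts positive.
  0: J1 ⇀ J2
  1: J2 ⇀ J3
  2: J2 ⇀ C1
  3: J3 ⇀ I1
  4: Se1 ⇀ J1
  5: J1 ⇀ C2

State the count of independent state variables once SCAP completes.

b4 stroke at J1  (source Se1 imposes e)
b2 stroke at J2  (prefer integral on C1)
b3 stroke at I1  (I1 integral (f out))
b1 stroke at J3  (closing 0-jn rule on J3)
b0 stroke at J2  (1-jn J2 has f-setter on 1)
b5 stroke at J1  (common-f at J1 fixed by 0)

3  (C1, C2, I1 all integral)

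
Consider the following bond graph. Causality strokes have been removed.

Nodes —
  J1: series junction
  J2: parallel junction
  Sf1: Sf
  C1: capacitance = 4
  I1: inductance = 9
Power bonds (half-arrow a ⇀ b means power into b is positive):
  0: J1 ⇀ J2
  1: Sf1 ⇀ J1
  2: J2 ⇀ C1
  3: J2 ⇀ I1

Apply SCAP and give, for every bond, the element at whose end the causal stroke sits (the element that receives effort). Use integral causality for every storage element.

#0 →J1
#1 →Sf1
#2 →J2
#3 →I1

#1 →Sf1  (Sf1: flow source, stroke at near end)
#0 →J1  (J1 flow already set via bond 1)
#2 →J2  (C1 outputs effort q/C1)
#3 →I1  (J2 effort already set via bond 2)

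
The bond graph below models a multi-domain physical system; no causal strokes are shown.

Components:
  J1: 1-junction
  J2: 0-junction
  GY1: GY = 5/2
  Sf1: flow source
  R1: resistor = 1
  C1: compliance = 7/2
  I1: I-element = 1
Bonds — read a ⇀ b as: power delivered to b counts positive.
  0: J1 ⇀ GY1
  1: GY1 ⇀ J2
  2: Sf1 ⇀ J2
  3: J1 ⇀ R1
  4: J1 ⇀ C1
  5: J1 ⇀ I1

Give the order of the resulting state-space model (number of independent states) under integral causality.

#2 |Sf1  (Sf1 (Sf) sets flow on bond)
#1 |J2  (only one effort-in slot at J2)
#0 |J1  (GY1: gyrator matches bond 1)
#4 |J1  (C1 integral (e out))
#5 |I1  (prefer integral on I1)
#3 |J1  (J1 flow already set via bond 5)

2  (C1, I1 all integral)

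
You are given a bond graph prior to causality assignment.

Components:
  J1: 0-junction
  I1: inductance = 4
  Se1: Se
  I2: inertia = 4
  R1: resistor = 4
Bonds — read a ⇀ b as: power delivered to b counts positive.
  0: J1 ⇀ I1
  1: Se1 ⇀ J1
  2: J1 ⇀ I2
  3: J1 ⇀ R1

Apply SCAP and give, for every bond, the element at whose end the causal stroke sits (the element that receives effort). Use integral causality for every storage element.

bond 1 |J1  (Se1: effort source, stroke at far end)
bond 0 |I1  (J1: bond 1 brought effort, rest push out)
bond 2 |I2  (common-e at J1 fixed by 1)
bond 3 |R1  (J1: bond 1 brought effort, rest push out)

bond 0 →I1
bond 1 →J1
bond 2 →I2
bond 3 →R1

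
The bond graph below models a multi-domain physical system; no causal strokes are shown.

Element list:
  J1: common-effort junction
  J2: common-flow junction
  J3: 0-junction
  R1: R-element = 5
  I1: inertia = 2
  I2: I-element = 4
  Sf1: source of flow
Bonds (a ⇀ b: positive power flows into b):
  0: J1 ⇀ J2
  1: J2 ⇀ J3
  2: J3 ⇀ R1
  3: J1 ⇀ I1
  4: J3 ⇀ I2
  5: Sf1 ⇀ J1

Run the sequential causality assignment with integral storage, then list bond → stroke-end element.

b0 |J1
b1 |J2
b2 |J3
b3 |I1
b4 |I2
b5 |Sf1

#5 →Sf1  (source Sf1 imposes f)
#3 →I1  (I1: I, integral causality)
#0 →J1  (J1 needs exactly one e-in)
#1 →J2  (common-f at J2 fixed by 0)
#4 →I2  (I2 integral (f out))
#2 →J3  (closing 0-jn rule on J3)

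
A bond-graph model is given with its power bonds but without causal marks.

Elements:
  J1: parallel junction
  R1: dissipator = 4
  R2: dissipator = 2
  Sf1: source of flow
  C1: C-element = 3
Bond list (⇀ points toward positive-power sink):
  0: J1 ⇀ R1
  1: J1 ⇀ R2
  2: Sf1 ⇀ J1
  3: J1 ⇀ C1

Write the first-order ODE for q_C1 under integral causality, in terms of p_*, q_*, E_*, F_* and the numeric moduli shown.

dq_C1/dt = F_Sf1 - q_C1/4

#2 stroke→Sf1  (Sf1 (Sf) sets flow on bond)
#3 stroke→J1  (C1 integral (e out))
#0 stroke→R1  (J1 effort already set via bond 3)
#1 stroke→R2  (common-e at J1 fixed by 3)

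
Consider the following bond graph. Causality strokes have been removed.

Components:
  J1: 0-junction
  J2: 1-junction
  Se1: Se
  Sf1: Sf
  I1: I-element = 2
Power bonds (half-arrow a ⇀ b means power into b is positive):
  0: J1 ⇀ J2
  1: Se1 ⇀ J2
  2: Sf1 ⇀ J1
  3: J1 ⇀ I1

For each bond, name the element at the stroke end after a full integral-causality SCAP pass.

b0 stroke→J1
b1 stroke→J2
b2 stroke→Sf1
b3 stroke→I1

#1 |J2  (source Se1 imposes e)
#2 |Sf1  (source Sf1 imposes f)
#0 |J1  (only one flow-in slot at J2)
#3 |I1  (J1: bond 0 brought effort, rest push out)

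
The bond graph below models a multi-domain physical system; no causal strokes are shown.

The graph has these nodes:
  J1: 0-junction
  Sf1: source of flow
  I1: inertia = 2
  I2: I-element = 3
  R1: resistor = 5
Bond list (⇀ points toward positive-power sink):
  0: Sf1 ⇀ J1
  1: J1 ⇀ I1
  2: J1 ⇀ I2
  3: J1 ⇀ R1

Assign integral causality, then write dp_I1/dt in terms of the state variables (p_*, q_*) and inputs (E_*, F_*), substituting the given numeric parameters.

dp_I1/dt = 5*F_Sf1 - 5*p_I1/2 - 5*p_I2/3

β0 stroke at Sf1  (source Sf1 imposes f)
β1 stroke at I1  (I1 outputs flow p/I1)
β2 stroke at I2  (I2 integral (f out))
β3 stroke at J1  (only one effort-in slot at J1)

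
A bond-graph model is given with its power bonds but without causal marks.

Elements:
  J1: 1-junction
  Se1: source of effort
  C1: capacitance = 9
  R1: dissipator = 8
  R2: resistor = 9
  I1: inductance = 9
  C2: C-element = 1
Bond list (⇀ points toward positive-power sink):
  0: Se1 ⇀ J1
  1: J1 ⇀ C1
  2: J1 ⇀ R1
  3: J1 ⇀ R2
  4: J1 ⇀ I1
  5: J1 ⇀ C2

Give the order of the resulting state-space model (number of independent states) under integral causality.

3  (C1, C2, I1 all integral)

#0 |J1  (source Se1 imposes e)
#1 |J1  (prefer integral on C1)
#4 |I1  (I1 integral (f out))
#2 |J1  (J1 flow already set via bond 4)
#3 |J1  (1-jn J1 has f-setter on 4)
#5 |J1  (common-f at J1 fixed by 4)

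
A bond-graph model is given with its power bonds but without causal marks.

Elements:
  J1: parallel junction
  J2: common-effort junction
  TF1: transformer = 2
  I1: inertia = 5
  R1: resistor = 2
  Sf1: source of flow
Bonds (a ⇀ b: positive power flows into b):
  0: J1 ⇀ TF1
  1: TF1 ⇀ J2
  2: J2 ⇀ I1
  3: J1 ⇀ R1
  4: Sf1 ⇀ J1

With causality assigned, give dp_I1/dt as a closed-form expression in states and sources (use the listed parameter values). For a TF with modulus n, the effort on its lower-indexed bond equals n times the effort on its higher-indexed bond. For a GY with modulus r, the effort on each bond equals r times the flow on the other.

b4 |Sf1  (Sf1 (Sf) sets flow on bond)
b2 |I1  (I1 integral (f out))
b1 |J2  (J2 needs exactly one e-in)
b0 |TF1  (TF1: transformer flips bond 1)
b3 |J1  (closing 0-jn rule on J1)

dp_I1/dt = F_Sf1 - p_I1/10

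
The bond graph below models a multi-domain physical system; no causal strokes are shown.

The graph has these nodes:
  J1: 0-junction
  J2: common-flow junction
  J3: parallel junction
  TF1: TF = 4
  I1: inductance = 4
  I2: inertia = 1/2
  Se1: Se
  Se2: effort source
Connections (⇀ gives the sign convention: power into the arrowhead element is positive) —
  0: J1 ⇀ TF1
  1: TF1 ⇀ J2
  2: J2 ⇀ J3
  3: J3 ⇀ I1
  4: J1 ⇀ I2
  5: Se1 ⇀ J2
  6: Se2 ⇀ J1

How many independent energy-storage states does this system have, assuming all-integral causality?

bond 5 stroke at J2  (Se1: effort source, stroke at far end)
bond 6 stroke at J1  (Se2: effort source, stroke at far end)
bond 0 stroke at TF1  (J1 effort already set via bond 6)
bond 4 stroke at I2  (J1 effort already set via bond 6)
bond 1 stroke at J2  (TF TF1: opposite of bond 0)
bond 2 stroke at J3  (only one flow-in slot at J2)
bond 3 stroke at I1  (common-e at J3 fixed by 2)

2  (I1, I2 all integral)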